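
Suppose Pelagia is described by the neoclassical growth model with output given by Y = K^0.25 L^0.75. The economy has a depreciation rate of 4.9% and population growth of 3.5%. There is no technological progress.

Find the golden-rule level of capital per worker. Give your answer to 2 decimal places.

The golden rule sets f'(k) = n + δ, i.e. α·k^(α−1) = n + δ.
So k^(1−α) = α / (n + δ) = 0.25 / 0.084 = 2.9762.
k_gold = 2.9762^(1/0.75) ≈ 4.2810

k_gold ≈ 4.28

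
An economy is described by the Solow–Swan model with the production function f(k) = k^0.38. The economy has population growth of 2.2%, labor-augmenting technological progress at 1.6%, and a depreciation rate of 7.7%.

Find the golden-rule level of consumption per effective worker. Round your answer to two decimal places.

c_gold ≈ 1.29

At the golden rule, f'(k) = n + g + δ, so α·k^(α−1) = n + g + δ and k_gold = (α/(n + g + δ))^(1/(1−α)).
k_gold = (0.38/0.115)^(1/0.62) = 3.3043^1.6129 ≈ 6.8742
c_gold = f(k_gold) − (n + g + δ)·k_gold = 2.0804 − 0.115×6.8742 ≈ 1.2899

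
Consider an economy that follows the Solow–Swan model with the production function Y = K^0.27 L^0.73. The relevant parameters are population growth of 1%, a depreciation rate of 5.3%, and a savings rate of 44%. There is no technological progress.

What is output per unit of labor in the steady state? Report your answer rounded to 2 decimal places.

At the steady state, Δk = 0, so s·k^α = (n + δ)·k.
Dividing both sides by k: k^(1−α) = s / (n + δ).
k^0.73 = 0.44 / (0.010 + 0.053) = 0.44 / 0.063 = 6.9841
k* = 6.9841^(1/0.73) ≈ 14.3323
y* = (k*)^α = 14.3323^0.27 ≈ 2.0521

y* = 2.05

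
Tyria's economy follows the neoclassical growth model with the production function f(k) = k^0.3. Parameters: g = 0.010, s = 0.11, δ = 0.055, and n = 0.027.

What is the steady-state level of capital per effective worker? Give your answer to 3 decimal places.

At the steady state, Δk = 0, so s·k^α = (n + g + δ)·k.
Rearranging, k^(1−α) = s / (n + g + δ).
k^0.7 = 0.11 / (0.027 + 0.010 + 0.055) = 0.11 / 0.092 = 1.1957
k* = 1.1957^(1/0.7) ≈ 1.2909

k* ≈ 1.291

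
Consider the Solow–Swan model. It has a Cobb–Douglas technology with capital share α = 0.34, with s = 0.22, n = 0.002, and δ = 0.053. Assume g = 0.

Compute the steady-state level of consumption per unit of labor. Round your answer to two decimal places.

At the steady state, Δk = 0, so s·k^α = (n + δ)·k.
Rearranging, k^(1−α) = s / (n + δ).
k^0.66 = 0.22 / (0.002 + 0.053) = 0.22 / 0.055 = 4.0000
k* = 4.0000^(1/0.66) ≈ 8.1698
y* = (k*)^α = 8.1698^0.34 ≈ 2.0425
c* = (1 − s)·y* = (1 − 0.22) × 2.0425 ≈ 1.5932

c* = 1.59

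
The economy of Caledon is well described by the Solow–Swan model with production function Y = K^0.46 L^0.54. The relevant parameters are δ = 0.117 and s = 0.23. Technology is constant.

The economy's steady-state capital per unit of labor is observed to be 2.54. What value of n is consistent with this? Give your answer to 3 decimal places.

At the steady state, Δk = 0, so s·k^α = (n + δ)·k.
So s / (n + δ) = (k*)^(1−α) = 2.54^0.54 = 1.6543.
Therefore n + δ = s / 1.6543 = 0.23 / 1.6543 = 0.1390, so n = 0.1390 − 0.117 = 0.0220.

n ≈ 0.022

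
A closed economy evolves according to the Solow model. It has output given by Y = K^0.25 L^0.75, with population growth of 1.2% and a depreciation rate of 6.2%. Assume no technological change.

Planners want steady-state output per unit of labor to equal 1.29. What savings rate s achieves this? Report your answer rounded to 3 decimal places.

At the steady state, Δk = 0, so s·k^α = (n + δ)·k.
Since y* = [s/(n + δ)]^(α/(1−α)), we have s/(n + δ) = (y*)^((1−α)/α) = 1.29^3 = 2.1467.
Therefore s = 2.1467 × (n + δ) = 2.1467 × 0.074 = 0.1589.

s ≈ 0.159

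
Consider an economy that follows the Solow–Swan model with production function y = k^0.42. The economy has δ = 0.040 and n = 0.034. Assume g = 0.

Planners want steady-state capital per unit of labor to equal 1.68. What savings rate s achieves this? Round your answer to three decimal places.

s ≈ 0.100

Steady state requires s·f(k) = (n + δ)·k, i.e. s·k^α = (n + δ)·k.
So s / (n + δ) = (k*)^(1−α) = 1.68^0.58 = 1.3511.
Therefore s = 1.3511 × (n + δ) = 1.3511 × 0.074 = 0.1000.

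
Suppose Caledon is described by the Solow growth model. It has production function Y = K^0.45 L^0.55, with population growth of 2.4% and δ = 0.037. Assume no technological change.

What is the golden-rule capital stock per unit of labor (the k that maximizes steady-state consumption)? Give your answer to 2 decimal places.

k_gold ≈ 37.84

The golden rule sets f'(k) = n + δ, i.e. α·k^(α−1) = n + δ.
So k^(1−α) = α / (n + δ) = 0.45 / 0.061 = 7.3770.
k_gold = 7.3770^(1/0.55) ≈ 37.8411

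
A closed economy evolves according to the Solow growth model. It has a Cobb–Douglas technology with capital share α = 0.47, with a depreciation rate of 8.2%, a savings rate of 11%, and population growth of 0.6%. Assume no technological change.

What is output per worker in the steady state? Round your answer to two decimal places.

y* = 1.22

Steady state requires s·f(k) = (n + δ)·k, i.e. s·k^α = (n + δ)·k.
Rearranging, k^(1−α) = s / (n + δ).
k^0.53 = 0.11 / (0.006 + 0.082) = 0.11 / 0.088 = 1.2500
k* = 1.2500^(1/0.53) ≈ 1.5235
y* = (k*)^α = 1.5235^0.47 ≈ 1.2188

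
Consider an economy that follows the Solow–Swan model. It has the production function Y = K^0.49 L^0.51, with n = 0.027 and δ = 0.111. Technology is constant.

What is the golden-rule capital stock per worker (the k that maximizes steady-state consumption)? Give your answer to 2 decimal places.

k_gold ≈ 12.00

The golden rule sets f'(k) = n + δ, i.e. α·k^(α−1) = n + δ.
So k^(1−α) = α / (n + δ) = 0.49 / 0.138 = 3.5507.
k_gold = 3.5507^(1/0.51) ≈ 11.9963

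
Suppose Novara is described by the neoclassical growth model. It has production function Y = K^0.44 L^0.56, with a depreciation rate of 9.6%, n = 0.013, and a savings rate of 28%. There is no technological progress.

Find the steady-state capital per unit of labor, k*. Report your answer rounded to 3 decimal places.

k* = 5.391

In steady state, investment equals break-even investment: s·k^α = (n + δ)·k.
Dividing both sides by k: k^(1−α) = s / (n + δ).
k^0.56 = 0.28 / (0.013 + 0.096) = 0.28 / 0.109 = 2.5688
k* = 2.5688^(1/0.56) ≈ 5.3909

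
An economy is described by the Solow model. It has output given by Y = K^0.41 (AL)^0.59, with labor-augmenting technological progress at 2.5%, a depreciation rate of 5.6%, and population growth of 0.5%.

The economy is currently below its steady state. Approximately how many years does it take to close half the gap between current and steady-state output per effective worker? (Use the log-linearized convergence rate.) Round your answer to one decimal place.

about 13.7 years

Near the steady state the convergence rate is λ = (1 − α)(n + g + δ).
λ = (1 − 0.41) × 0.086 = 0.59 × 0.086 = 0.05074
Half-life = ln 2 / λ = 0.6931 / 0.05074 ≈ 13.66 years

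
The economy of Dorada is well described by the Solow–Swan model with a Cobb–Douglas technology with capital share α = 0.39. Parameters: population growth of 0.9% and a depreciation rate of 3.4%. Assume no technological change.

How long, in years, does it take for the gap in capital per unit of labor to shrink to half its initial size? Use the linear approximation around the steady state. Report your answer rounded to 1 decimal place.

Near the steady state the convergence rate is λ = (1 − α)(n + δ).
λ = (1 − 0.39) × 0.043 = 0.61 × 0.043 = 0.02623
Half-life = ln 2 / λ = 0.6931 / 0.02623 ≈ 26.42 years

t_½ ≈ 26.4 years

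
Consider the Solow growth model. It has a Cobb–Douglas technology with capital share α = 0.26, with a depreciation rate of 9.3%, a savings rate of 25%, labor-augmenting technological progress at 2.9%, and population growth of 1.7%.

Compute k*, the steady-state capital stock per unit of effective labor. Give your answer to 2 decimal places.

k* ≈ 2.21

Steady state requires s·f(k) = (n + g + δ)·k, i.e. s·k^α = (n + g + δ)·k.
Rearranging, k^(1−α) = s / (n + g + δ).
k^0.74 = 0.25 / (0.017 + 0.029 + 0.093) = 0.25 / 0.139 = 1.7986
k* = 1.7986^(1/0.74) ≈ 2.2106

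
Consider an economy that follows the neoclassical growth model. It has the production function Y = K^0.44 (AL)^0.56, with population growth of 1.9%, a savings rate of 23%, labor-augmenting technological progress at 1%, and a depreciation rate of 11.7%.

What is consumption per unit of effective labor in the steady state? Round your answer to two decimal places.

At the steady state, Δk = 0, so s·k^α = (n + g + δ)·k.
Rearranging, k^(1−α) = s / (n + g + δ).
k^0.56 = 0.23 / (0.019 + 0.010 + 0.117) = 0.23 / 0.146 = 1.5753
k* = 1.5753^(1/0.56) ≈ 2.2513
y* = (k*)^α = 2.2513^0.44 ≈ 1.4291
c* = (1 − s)·y* = (1 − 0.23) × 1.4291 ≈ 1.1004

c* = 1.10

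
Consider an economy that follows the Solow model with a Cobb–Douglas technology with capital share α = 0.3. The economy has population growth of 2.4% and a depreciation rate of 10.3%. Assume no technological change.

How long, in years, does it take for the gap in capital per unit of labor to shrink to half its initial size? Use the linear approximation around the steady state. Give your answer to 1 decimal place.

Near the steady state the convergence rate is λ = (1 − α)(n + δ).
λ = (1 − 0.3) × 0.127 = 0.7 × 0.127 = 0.0889
Half-life = ln 2 / λ = 0.6931 / 0.0889 ≈ 7.80 years

t_½ ≈ 7.8 years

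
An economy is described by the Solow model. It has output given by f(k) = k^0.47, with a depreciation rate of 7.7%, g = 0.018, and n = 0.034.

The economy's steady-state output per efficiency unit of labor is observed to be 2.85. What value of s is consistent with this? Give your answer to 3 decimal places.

Steady state requires s·f(k) = (n + g + δ)·k, i.e. s·k^α = (n + g + δ)·k.
Since y* = [s/(n + g + δ)]^(α/(1−α)), we have s/(n + g + δ) = (y*)^((1−α)/α) = 2.85^1.1277 = 3.2578.
Therefore s = 3.2578 × (n + g + δ) = 3.2578 × 0.129 = 0.4203.

s ≈ 0.420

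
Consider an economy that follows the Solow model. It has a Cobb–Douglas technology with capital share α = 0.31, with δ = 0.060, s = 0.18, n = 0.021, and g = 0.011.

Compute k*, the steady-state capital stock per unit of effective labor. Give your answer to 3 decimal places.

In steady state, investment equals break-even investment: s·k^α = (n + g + δ)·k.
Rearranging, k^(1−α) = s / (n + g + δ).
k^0.69 = 0.18 / (0.021 + 0.011 + 0.060) = 0.18 / 0.092 = 1.9565
k* = 1.9565^(1/0.69) ≈ 2.6451

k* ≈ 2.645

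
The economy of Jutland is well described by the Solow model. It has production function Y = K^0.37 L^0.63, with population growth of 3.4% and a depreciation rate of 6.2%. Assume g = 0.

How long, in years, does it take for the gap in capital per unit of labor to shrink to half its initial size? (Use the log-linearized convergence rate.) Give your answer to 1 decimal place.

Near the steady state the convergence rate is λ = (1 − α)(n + δ).
λ = (1 − 0.37) × 0.096 = 0.63 × 0.096 = 0.06048
Half-life = ln 2 / λ = 0.6931 / 0.06048 ≈ 11.46 years

half-life ≈ 11.5 years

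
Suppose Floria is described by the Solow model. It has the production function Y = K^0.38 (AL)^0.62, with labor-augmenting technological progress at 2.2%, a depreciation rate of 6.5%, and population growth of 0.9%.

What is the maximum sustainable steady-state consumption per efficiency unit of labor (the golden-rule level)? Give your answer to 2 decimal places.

At the golden rule, f'(k) = n + g + δ, so α·k^(α−1) = n + g + δ and k_gold = (α/(n + g + δ))^(1/(1−α)).
k_gold = (0.38/0.096)^(1/0.62) = 3.9583^1.6129 ≈ 9.1986
c_gold = f(k_gold) − (n + g + δ)·k_gold = 2.3239 − 0.096×9.1986 ≈ 1.4408

c_gold ≈ 1.44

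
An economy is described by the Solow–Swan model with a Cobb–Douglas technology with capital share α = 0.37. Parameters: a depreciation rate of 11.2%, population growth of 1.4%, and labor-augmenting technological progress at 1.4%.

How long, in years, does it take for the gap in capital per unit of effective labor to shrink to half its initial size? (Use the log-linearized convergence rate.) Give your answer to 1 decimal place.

Near the steady state the convergence rate is λ = (1 − α)(n + g + δ).
λ = (1 − 0.37) × 0.140 = 0.63 × 0.140 = 0.0882
Half-life = ln 2 / λ = 0.6931 / 0.0882 ≈ 7.86 years

t_½ ≈ 7.9 years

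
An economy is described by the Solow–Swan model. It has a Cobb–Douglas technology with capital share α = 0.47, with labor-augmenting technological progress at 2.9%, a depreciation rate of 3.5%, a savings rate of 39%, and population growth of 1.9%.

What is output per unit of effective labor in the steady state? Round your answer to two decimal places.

y* = 3.94

Steady state requires s·f(k) = (n + g + δ)·k, i.e. s·k^α = (n + g + δ)·k.
Rearranging, k^(1−α) = s / (n + g + δ).
k^0.53 = 0.39 / (0.019 + 0.029 + 0.035) = 0.39 / 0.083 = 4.6988
k* = 4.6988^(1/0.53) ≈ 18.5310
y* = (k*)^α = 18.5310^0.47 ≈ 3.9438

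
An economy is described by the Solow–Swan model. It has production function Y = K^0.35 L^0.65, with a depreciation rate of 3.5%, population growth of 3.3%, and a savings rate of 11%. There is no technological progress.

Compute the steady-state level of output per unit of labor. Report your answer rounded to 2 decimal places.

At the steady state, Δk = 0, so s·k^α = (n + δ)·k.
Rearranging, k^(1−α) = s / (n + δ).
k^0.65 = 0.11 / (0.033 + 0.035) = 0.11 / 0.068 = 1.6176
k* = 1.6176^(1/0.65) ≈ 2.0958
y* = (k*)^α = 2.0958^0.35 ≈ 1.2956

y* = 1.30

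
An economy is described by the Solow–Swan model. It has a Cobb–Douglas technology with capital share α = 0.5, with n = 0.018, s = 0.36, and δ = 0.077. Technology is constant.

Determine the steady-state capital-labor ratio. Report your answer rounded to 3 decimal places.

k* = 14.360

Steady state requires s·f(k) = (n + δ)·k, i.e. s·k^α = (n + δ)·k.
Rearranging, k^(1−α) = s / (n + δ).
k^0.5 = 0.36 / (0.018 + 0.077) = 0.36 / 0.095 = 3.7895
k* = 3.7895^(1/0.5) ≈ 14.3603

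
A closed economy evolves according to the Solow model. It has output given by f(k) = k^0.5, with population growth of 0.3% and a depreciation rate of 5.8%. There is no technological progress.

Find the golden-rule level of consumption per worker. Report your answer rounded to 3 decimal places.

At the golden rule, f'(k) = n + δ, so α·k^(α−1) = n + δ and k_gold = (α/(n + δ))^(1/(1−α)).
k_gold = (0.5/0.061)^(1/0.5) = 8.1967^2 ≈ 67.1859
c_gold = f(k_gold) − (n + δ)·k_gold = 8.1967 − 0.061×67.1859 ≈ 4.0984

c_gold ≈ 4.098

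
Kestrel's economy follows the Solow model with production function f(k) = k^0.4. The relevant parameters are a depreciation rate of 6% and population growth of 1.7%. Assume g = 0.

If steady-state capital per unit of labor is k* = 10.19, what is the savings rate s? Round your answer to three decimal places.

Steady state requires s·f(k) = (n + δ)·k, i.e. s·k^α = (n + δ)·k.
So s / (n + δ) = (k*)^(1−α) = 10.19^0.6 = 4.0263.
Therefore s = 4.0263 × (n + δ) = 4.0263 × 0.077 = 0.3100.

s ≈ 0.310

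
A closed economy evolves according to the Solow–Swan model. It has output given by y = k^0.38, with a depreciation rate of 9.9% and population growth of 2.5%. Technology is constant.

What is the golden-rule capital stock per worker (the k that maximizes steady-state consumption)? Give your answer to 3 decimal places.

The golden rule sets f'(k) = n + δ, i.e. α·k^(α−1) = n + δ.
So k^(1−α) = α / (n + δ) = 0.38 / 0.124 = 3.0645.
k_gold = 3.0645^(1/0.62) ≈ 6.0877

k_gold ≈ 6.088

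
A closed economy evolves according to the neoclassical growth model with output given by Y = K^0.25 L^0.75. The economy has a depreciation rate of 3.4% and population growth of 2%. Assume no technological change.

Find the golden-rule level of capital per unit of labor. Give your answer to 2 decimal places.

The golden rule sets f'(k) = n + δ, i.e. α·k^(α−1) = n + δ.
So k^(1−α) = α / (n + δ) = 0.25 / 0.054 = 4.6296.
k_gold = 4.6296^(1/0.75) ≈ 7.7160

k_gold ≈ 7.72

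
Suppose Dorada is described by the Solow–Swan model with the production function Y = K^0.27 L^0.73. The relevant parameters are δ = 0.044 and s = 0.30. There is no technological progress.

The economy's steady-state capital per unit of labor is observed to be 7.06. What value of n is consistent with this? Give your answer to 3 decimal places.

In steady state, investment equals break-even investment: s·k^α = (n + δ)·k.
So s / (n + δ) = (k*)^(1−α) = 7.06^0.73 = 4.1651.
Therefore n + δ = s / 4.1651 = 0.30 / 4.1651 = 0.0720, so n = 0.0720 − 0.044 = 0.0280.

n ≈ 0.028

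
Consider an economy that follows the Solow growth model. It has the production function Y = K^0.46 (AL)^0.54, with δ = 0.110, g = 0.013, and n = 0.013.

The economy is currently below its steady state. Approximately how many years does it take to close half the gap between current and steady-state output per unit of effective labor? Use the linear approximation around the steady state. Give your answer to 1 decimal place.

Near the steady state the convergence rate is λ = (1 − α)(n + g + δ).
λ = (1 − 0.46) × 0.136 = 0.54 × 0.136 = 0.07344
Half-life = ln 2 / λ = 0.6931 / 0.07344 ≈ 9.44 years

half-life ≈ 9.4 years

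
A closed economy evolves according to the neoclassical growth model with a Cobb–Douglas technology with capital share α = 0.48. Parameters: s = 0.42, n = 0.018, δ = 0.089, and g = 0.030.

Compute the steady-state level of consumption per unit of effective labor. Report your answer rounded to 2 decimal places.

Steady state requires s·f(k) = (n + g + δ)·k, i.e. s·k^α = (n + g + δ)·k.
Dividing both sides by k: k^(1−α) = s / (n + g + δ).
k^0.52 = 0.42 / (0.018 + 0.030 + 0.089) = 0.42 / 0.137 = 3.0657
k* = 3.0657^(1/0.52) ≈ 8.6225
y* = (k*)^α = 8.6225^0.48 ≈ 2.8126
c* = (1 − s)·y* = (1 − 0.42) × 2.8126 ≈ 1.6313

c* = 1.63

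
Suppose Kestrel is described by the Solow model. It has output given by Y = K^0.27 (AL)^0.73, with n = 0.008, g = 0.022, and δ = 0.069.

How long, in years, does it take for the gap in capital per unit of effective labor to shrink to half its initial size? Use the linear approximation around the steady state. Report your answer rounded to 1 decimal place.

Near the steady state the convergence rate is λ = (1 − α)(n + g + δ).
λ = (1 − 0.27) × 0.099 = 0.73 × 0.099 = 0.07227
Half-life = ln 2 / λ = 0.6931 / 0.07227 ≈ 9.59 years

t_½ ≈ 9.6 years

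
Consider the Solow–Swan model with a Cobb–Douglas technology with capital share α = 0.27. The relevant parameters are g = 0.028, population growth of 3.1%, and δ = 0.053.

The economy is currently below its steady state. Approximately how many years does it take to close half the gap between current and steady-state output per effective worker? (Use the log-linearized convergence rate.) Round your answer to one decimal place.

Near the steady state the convergence rate is λ = (1 − α)(n + g + δ).
λ = (1 − 0.27) × 0.112 = 0.73 × 0.112 = 0.08176
Half-life = ln 2 / λ = 0.6931 / 0.08176 ≈ 8.48 years

half-life ≈ 8.5 years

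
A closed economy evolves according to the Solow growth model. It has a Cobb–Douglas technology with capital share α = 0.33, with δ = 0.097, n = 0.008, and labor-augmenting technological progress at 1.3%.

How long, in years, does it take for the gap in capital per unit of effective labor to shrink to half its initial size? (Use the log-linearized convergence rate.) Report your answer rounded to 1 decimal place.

half-life ≈ 8.8 years

Near the steady state the convergence rate is λ = (1 − α)(n + g + δ).
λ = (1 − 0.33) × 0.118 = 0.67 × 0.118 = 0.07906
Half-life = ln 2 / λ = 0.6931 / 0.07906 ≈ 8.77 years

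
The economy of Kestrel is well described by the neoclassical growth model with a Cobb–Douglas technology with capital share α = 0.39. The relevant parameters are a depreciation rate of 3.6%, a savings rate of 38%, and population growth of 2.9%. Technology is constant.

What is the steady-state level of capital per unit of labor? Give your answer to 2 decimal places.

k* ≈ 18.08

Steady state requires s·f(k) = (n + δ)·k, i.e. s·k^α = (n + δ)·k.
Rearranging, k^(1−α) = s / (n + δ).
k^0.61 = 0.38 / (0.029 + 0.036) = 0.38 / 0.065 = 5.8462
k* = 5.8462^(1/0.61) ≈ 18.0788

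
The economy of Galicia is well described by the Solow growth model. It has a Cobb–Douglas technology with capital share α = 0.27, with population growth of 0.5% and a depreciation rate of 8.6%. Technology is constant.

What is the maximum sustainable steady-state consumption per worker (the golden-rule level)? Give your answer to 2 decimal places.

c_gold ≈ 1.09

At the golden rule, f'(k) = n + δ, so α·k^(α−1) = n + δ and k_gold = (α/(n + δ))^(1/(1−α)).
k_gold = (0.27/0.091)^(1/0.73) = 2.9670^1.3699 ≈ 4.4364
c_gold = f(k_gold) − (n + δ)·k_gold = 1.4952 − 0.091×4.4364 ≈ 1.0915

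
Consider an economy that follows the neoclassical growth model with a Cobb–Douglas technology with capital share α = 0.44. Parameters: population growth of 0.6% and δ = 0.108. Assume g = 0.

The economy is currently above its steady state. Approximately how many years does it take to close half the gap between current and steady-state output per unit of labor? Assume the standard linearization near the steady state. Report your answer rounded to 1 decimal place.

Near the steady state the convergence rate is λ = (1 − α)(n + δ).
λ = (1 − 0.44) × 0.114 = 0.56 × 0.114 = 0.06384
Half-life = ln 2 / λ = 0.6931 / 0.06384 ≈ 10.86 years

half-life ≈ 10.9 years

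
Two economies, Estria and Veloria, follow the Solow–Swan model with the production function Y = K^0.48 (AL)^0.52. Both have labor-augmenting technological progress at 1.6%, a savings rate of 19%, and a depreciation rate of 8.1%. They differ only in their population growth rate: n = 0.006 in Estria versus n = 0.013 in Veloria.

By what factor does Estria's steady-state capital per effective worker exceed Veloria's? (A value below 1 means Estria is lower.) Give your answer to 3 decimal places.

Steady-state k* = [s/(n + g + δ)]^(1/(1−α)), so the ratio is [ (s_E/(n + g + δ)_E) / (s_V/(n + g + δ)_V) ]^1.9231.
s_E/(n + g + δ)_E = 0.19/0.103 = 1.8447; s_V/(n + g + δ)_V = 0.19/0.110 = 1.7273.
Ratio = (1.8447/1.7273)^1.9231 = 1.0680^1.9231 ≈ 1.1349

k*_E / k*_V ≈ 1.135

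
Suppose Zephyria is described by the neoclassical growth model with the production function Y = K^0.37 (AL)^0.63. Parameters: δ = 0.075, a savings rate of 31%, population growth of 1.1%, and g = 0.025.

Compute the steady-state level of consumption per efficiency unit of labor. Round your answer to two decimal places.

In steady state, investment equals break-even investment: s·k^α = (n + g + δ)·k.
Dividing both sides by k: k^(1−α) = s / (n + g + δ).
k^0.63 = 0.31 / (0.011 + 0.025 + 0.075) = 0.31 / 0.111 = 2.7928
k* = 2.7928^(1/0.63) ≈ 5.1050
y* = (k*)^α = 5.1050^0.37 ≈ 1.8279
c* = (1 − s)·y* = (1 − 0.31) × 1.8279 ≈ 1.2613

c* ≈ 1.26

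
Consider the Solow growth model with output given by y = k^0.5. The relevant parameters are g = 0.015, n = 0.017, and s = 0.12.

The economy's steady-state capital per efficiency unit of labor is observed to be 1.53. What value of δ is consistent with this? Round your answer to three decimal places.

At the steady state, Δk = 0, so s·k^α = (n + g + δ)·k.
So s / (n + g + δ) = (k*)^(1−α) = 1.53^0.5 = 1.2369.
Therefore n + g + δ = s / 1.2369 = 0.12 / 1.2369 = 0.0970, so δ = 0.0970 − 0.032 = 0.0650.

δ ≈ 0.065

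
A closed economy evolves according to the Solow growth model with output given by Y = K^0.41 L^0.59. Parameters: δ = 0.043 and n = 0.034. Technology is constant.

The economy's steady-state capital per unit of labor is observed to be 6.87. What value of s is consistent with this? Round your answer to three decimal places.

s ≈ 0.240

In steady state, investment equals break-even investment: s·k^α = (n + δ)·k.
So s / (n + δ) = (k*)^(1−α) = 6.87^0.59 = 3.1175.
Therefore s = 3.1175 × (n + δ) = 3.1175 × 0.077 = 0.2400.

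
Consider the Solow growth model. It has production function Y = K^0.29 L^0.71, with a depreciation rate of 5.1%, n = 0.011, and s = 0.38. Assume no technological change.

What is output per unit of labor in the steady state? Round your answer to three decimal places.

At the steady state, Δk = 0, so s·k^α = (n + δ)·k.
Dividing both sides by k: k^(1−α) = s / (n + δ).
k^0.71 = 0.38 / (0.011 + 0.051) = 0.38 / 0.062 = 6.1290
k* = 6.1290^(1/0.71) ≈ 12.8529
y* = (k*)^α = 12.8529^0.29 ≈ 2.0971

y* = 2.097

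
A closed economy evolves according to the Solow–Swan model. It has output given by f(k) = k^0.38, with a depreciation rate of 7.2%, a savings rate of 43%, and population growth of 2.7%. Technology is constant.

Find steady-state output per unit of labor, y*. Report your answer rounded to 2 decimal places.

Steady state requires s·f(k) = (n + δ)·k, i.e. s·k^α = (n + δ)·k.
Dividing both sides by k: k^(1−α) = s / (n + δ).
k^0.62 = 0.43 / (0.027 + 0.072) = 0.43 / 0.099 = 4.3434
k* = 4.3434^(1/0.62) ≈ 10.6846
y* = (k*)^α = 10.6846^0.38 ≈ 2.4600

y* = 2.46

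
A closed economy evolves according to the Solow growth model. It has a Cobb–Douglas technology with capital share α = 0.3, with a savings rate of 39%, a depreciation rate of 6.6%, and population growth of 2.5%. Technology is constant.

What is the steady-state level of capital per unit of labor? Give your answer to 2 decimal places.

Steady state requires s·f(k) = (n + δ)·k, i.e. s·k^α = (n + δ)·k.
Dividing both sides by k: k^(1−α) = s / (n + δ).
k^0.7 = 0.39 / (0.025 + 0.066) = 0.39 / 0.091 = 4.2857
k* = 4.2857^(1/0.7) ≈ 7.9963

k* = 8.00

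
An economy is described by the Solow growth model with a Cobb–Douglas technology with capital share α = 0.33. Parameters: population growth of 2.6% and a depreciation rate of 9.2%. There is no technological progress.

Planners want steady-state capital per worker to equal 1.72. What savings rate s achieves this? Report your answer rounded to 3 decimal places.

At the steady state, Δk = 0, so s·k^α = (n + δ)·k.
So s / (n + δ) = (k*)^(1−α) = 1.72^0.67 = 1.4381.
Therefore s = 1.4381 × (n + δ) = 1.4381 × 0.118 = 0.1697.

s ≈ 0.170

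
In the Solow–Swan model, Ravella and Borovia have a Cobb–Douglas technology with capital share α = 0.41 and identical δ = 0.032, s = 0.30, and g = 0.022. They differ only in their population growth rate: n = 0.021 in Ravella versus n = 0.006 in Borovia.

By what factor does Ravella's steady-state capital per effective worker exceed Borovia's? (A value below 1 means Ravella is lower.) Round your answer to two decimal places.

ratio ≈ 0.69

Steady-state k* = [s/(n + g + δ)]^(1/(1−α)), so the ratio is [ (s_R/(n + g + δ)_R) / (s_B/(n + g + δ)_B) ]^1.6949.
s_R/(n + g + δ)_R = 0.30/0.075 = 4.0000; s_B/(n + g + δ)_B = 0.30/0.060 = 5.0000.
Ratio = (4.0000/5.0000)^1.6949 = 0.8000^1.6949 ≈ 0.6851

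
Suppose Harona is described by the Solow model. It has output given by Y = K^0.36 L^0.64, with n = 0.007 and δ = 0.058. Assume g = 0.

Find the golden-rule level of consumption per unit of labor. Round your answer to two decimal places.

At the golden rule, f'(k) = n + δ, so α·k^(α−1) = n + δ and k_gold = (α/(n + δ))^(1/(1−α)).
k_gold = (0.36/0.065)^(1/0.64) = 5.5385^1.5625 ≈ 14.5061
c_gold = f(k_gold) − (n + δ)·k_gold = 2.6191 − 0.065×14.5061 ≈ 1.6762

c_gold ≈ 1.68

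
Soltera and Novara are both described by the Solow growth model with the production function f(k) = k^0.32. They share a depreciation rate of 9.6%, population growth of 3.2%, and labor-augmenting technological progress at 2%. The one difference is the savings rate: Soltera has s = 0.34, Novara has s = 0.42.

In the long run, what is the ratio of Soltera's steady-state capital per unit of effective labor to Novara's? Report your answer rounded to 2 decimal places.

k*_S / k*_N ≈ 0.73

Steady-state k* = [s/(n + g + δ)]^(1/(1−α)), so the ratio is [ (s_S/(n + g + δ)_S) / (s_N/(n + g + δ)_N) ]^1.4706.
s_S/(n + g + δ)_S = 0.34/0.148 = 2.2973; s_N/(n + g + δ)_N = 0.42/0.148 = 2.8378.
Ratio = (2.2973/2.8378)^1.4706 = 0.8095^1.4706 ≈ 0.7329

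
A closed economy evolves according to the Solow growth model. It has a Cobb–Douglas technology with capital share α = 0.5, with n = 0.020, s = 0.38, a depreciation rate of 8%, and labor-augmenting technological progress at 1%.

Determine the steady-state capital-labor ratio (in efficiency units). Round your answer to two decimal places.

Steady state requires s·f(k) = (n + g + δ)·k, i.e. s·k^α = (n + g + δ)·k.
Dividing both sides by k: k^(1−α) = s / (n + g + δ).
k^0.5 = 0.38 / (0.020 + 0.010 + 0.080) = 0.38 / 0.110 = 3.4545
k* = 3.4545^(1/0.5) ≈ 11.9336

k* ≈ 11.93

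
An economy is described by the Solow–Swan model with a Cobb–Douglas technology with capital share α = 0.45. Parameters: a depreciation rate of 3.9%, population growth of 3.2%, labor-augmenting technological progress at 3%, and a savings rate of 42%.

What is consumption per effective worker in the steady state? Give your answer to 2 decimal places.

c* = 1.86

At the steady state, Δk = 0, so s·k^α = (n + g + δ)·k.
Rearranging, k^(1−α) = s / (n + g + δ).
k^0.55 = 0.42 / (0.032 + 0.030 + 0.039) = 0.42 / 0.101 = 4.1584
k* = 4.1584^(1/0.55) ≈ 13.3451
y* = (k*)^α = 13.3451^0.45 ≈ 3.2092
c* = (1 − s)·y* = (1 − 0.42) × 3.2092 ≈ 1.8613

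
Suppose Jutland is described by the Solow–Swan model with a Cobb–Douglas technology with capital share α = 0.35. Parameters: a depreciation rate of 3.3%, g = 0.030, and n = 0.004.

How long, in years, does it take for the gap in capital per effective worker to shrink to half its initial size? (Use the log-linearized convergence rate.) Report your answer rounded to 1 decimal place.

t_½ ≈ 15.9 years

Near the steady state the convergence rate is λ = (1 − α)(n + g + δ).
λ = (1 − 0.35) × 0.067 = 0.65 × 0.067 = 0.04355
Half-life = ln 2 / λ = 0.6931 / 0.04355 ≈ 15.92 years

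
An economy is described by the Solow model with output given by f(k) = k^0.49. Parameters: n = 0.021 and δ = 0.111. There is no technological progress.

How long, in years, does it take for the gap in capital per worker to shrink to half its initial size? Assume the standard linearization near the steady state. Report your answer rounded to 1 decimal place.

Near the steady state the convergence rate is λ = (1 − α)(n + δ).
λ = (1 − 0.49) × 0.132 = 0.51 × 0.132 = 0.06732
Half-life = ln 2 / λ = 0.6931 / 0.06732 ≈ 10.30 years

half-life ≈ 10.3 years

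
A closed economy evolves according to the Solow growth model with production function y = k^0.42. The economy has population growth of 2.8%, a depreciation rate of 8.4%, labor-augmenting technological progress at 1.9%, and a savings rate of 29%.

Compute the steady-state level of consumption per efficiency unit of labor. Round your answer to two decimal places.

c* = 1.26

At the steady state, Δk = 0, so s·k^α = (n + g + δ)·k.
Dividing both sides by k: k^(1−α) = s / (n + g + δ).
k^0.58 = 0.29 / (0.028 + 0.019 + 0.084) = 0.29 / 0.131 = 2.2137
k* = 2.2137^(1/0.58) ≈ 3.9358
y* = (k*)^α = 3.9358^0.42 ≈ 1.7779
c* = (1 − s)·y* = (1 − 0.29) × 1.7779 ≈ 1.2623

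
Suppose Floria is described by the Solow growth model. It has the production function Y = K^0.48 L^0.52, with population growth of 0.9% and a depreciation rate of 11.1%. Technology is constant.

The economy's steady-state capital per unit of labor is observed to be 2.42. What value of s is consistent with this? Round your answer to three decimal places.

Steady state requires s·f(k) = (n + δ)·k, i.e. s·k^α = (n + δ)·k.
So s / (n + δ) = (k*)^(1−α) = 2.42^0.52 = 1.5834.
Therefore s = 1.5834 × (n + δ) = 1.5834 × 0.120 = 0.1900.

s ≈ 0.190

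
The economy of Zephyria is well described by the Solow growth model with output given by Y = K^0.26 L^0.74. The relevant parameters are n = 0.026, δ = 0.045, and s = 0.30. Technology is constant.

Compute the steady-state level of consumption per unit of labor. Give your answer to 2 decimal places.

c* = 1.16

At the steady state, Δk = 0, so s·k^α = (n + δ)·k.
Rearranging, k^(1−α) = s / (n + δ).
k^0.74 = 0.30 / (0.026 + 0.045) = 0.30 / 0.071 = 4.2254
k* = 4.2254^(1/0.74) ≈ 7.0108
y* = (k*)^α = 7.0108^0.26 ≈ 1.6592
c* = (1 − s)·y* = (1 − 0.30) × 1.6592 ≈ 1.1614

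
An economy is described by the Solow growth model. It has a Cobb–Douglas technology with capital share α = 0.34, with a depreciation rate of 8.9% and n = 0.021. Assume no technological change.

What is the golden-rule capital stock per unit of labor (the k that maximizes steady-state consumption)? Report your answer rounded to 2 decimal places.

The golden rule sets f'(k) = n + δ, i.e. α·k^(α−1) = n + δ.
So k^(1−α) = α / (n + δ) = 0.34 / 0.110 = 3.0909.
k_gold = 3.0909^(1/0.66) ≈ 5.5278

k_gold ≈ 5.53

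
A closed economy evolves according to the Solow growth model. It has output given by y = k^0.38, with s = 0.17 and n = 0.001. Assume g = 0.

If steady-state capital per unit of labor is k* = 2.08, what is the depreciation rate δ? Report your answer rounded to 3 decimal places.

Steady state requires s·f(k) = (n + δ)·k, i.e. s·k^α = (n + δ)·k.
So s / (n + δ) = (k*)^(1−α) = 2.08^0.62 = 1.5747.
Therefore n + δ = s / 1.5747 = 0.17 / 1.5747 = 0.1080, so δ = 0.1080 − 0.001 = 0.1070.

δ ≈ 0.107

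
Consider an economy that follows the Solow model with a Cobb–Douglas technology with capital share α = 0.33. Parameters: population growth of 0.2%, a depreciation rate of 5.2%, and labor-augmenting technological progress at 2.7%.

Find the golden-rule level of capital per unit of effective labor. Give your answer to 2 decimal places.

k_gold ≈ 8.14

The golden rule sets f'(k) = n + g + δ, i.e. α·k^(α−1) = n + g + δ.
So k^(1−α) = α / (n + g + δ) = 0.33 / 0.081 = 4.0741.
k_gold = 4.0741^(1/0.67) ≈ 8.1376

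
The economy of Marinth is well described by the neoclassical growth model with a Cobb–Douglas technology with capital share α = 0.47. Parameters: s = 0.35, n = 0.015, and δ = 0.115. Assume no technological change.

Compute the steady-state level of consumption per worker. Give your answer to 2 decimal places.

Steady state requires s·f(k) = (n + δ)·k, i.e. s·k^α = (n + δ)·k.
Dividing both sides by k: k^(1−α) = s / (n + δ).
k^0.53 = 0.35 / (0.015 + 0.115) = 0.35 / 0.130 = 2.6923
k* = 2.6923^(1/0.53) ≈ 6.4797
y* = (k*)^α = 6.4797^0.47 ≈ 2.4067
c* = (1 − s)·y* = (1 − 0.35) × 2.4067 ≈ 1.5644

c* ≈ 1.56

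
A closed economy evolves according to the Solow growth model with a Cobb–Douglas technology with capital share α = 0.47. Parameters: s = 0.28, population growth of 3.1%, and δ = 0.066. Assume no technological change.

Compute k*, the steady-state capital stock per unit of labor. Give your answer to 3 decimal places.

k* ≈ 7.390

In steady state, investment equals break-even investment: s·k^α = (n + δ)·k.
Rearranging, k^(1−α) = s / (n + δ).
k^0.53 = 0.28 / (0.031 + 0.066) = 0.28 / 0.097 = 2.8866
k* = 2.8866^(1/0.53) ≈ 7.3902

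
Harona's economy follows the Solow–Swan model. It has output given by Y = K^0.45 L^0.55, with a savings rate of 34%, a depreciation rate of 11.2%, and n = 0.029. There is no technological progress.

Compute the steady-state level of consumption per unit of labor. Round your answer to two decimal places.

c* = 1.36

In steady state, investment equals break-even investment: s·k^α = (n + δ)·k.
Rearranging, k^(1−α) = s / (n + δ).
k^0.55 = 0.34 / (0.029 + 0.112) = 0.34 / 0.141 = 2.4113
k* = 2.4113^(1/0.55) ≈ 4.9545
y* = (k*)^α = 4.9545^0.45 ≈ 2.0547
c* = (1 − s)·y* = (1 − 0.34) × 2.0547 ≈ 1.3561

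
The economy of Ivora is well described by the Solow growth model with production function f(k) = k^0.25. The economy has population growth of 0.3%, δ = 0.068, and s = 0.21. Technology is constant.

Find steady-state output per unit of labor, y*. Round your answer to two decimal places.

In steady state, investment equals break-even investment: s·k^α = (n + δ)·k.
Dividing both sides by k: k^(1−α) = s / (n + δ).
k^0.75 = 0.21 / (0.003 + 0.068) = 0.21 / 0.071 = 2.9577
k* = 2.9577^(1/0.75) ≈ 4.2456
y* = (k*)^α = 4.2456^0.25 ≈ 1.4354

y* = 1.44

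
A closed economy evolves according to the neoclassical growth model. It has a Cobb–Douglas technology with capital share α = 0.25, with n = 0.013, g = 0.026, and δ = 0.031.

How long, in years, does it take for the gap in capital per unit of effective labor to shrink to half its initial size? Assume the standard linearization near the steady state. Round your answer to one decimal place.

Near the steady state the convergence rate is λ = (1 − α)(n + g + δ).
λ = (1 − 0.25) × 0.070 = 0.75 × 0.070 = 0.0525
Half-life = ln 2 / λ = 0.6931 / 0.0525 ≈ 13.20 years

half-life ≈ 13.2 years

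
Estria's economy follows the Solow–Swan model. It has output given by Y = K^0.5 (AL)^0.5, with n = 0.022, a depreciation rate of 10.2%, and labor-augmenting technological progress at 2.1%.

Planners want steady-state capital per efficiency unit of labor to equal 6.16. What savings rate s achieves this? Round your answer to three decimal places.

Steady state requires s·f(k) = (n + g + δ)·k, i.e. s·k^α = (n + g + δ)·k.
So s / (n + g + δ) = (k*)^(1−α) = 6.16^0.5 = 2.4819.
Therefore s = 2.4819 × (n + g + δ) = 2.4819 × 0.145 = 0.3599.

s ≈ 0.360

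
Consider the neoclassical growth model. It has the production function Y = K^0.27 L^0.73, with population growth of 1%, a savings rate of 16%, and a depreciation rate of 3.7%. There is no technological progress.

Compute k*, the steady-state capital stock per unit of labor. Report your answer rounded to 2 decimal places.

At the steady state, Δk = 0, so s·k^α = (n + δ)·k.
Rearranging, k^(1−α) = s / (n + δ).
k^0.73 = 0.16 / (0.010 + 0.037) = 0.16 / 0.047 = 3.4043
k* = 3.4043^(1/0.73) ≈ 5.3556

k* = 5.36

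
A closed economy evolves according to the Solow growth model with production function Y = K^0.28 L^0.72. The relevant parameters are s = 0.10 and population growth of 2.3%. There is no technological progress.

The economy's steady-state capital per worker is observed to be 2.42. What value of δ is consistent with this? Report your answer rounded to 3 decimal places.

δ ≈ 0.030

In steady state, investment equals break-even investment: s·k^α = (n + δ)·k.
So s / (n + δ) = (k*)^(1−α) = 2.42^0.72 = 1.8895.
Therefore n + δ = s / 1.8895 = 0.10 / 1.8895 = 0.0529, so δ = 0.0529 − 0.023 = 0.0299.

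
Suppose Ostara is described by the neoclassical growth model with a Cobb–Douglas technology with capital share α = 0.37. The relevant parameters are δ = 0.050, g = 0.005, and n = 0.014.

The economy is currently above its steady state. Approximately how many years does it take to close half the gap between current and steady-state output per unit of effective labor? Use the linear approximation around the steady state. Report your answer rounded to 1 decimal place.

about 15.9 years

Near the steady state the convergence rate is λ = (1 − α)(n + g + δ).
λ = (1 − 0.37) × 0.069 = 0.63 × 0.069 = 0.04347
Half-life = ln 2 / λ = 0.6931 / 0.04347 ≈ 15.94 years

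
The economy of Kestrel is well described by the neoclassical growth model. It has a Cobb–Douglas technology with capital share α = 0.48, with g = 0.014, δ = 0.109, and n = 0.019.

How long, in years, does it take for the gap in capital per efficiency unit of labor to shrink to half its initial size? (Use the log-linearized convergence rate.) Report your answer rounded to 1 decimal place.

about 9.4 years

Near the steady state the convergence rate is λ = (1 − α)(n + g + δ).
λ = (1 − 0.48) × 0.142 = 0.52 × 0.142 = 0.07384
Half-life = ln 2 / λ = 0.6931 / 0.07384 ≈ 9.39 years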